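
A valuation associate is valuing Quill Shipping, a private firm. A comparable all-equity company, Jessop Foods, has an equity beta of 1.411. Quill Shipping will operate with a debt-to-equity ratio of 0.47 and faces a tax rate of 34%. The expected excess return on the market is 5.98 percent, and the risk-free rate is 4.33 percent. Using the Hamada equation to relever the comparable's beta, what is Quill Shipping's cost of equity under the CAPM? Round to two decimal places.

β_L = β_U × [1 + (1 − t)(D/E)] = 1.411 × [1 + (1 − 0.34) × 0.47]
    = 1.411 × [1 + 0.66 × 0.47] = 1.411 × 1.3102 = 1.8487
E(R) = R_f + β_L × MRP = 4.33% + 1.8487 × 5.98% = 15.39%

15.39%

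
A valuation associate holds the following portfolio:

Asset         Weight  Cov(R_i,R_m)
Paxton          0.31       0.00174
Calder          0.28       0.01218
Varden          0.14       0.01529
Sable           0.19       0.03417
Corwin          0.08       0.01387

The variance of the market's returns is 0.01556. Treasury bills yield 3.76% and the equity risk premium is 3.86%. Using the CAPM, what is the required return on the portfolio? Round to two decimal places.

7.16%

β_Paxton = 0.00174 / 0.01556 = 0.1118
β_Calder = 0.01218 / 0.01556 = 0.7828
β_Varden = 0.01529 / 0.01556 = 0.9826
β_Sable = 0.03417 / 0.01556 = 2.1960
β_Corwin = 0.01387 / 0.01556 = 0.8914
β_P = Σ w_i β_i = 0.31×0.1118 + 0.28×0.7828 + 0.14×0.9826 + 0.19×2.1960 + 0.08×0.8914 = 0.8800
E(R_P) = R_f + β_P × MRP = 3.76% + 0.8800 × 3.86% = 7.16%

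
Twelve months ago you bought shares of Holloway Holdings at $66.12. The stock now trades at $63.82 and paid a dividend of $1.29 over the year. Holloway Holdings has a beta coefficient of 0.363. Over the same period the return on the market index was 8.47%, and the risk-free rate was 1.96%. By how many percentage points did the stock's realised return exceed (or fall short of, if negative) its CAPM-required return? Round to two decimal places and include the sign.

-5.85%

Realised HPR = (P1 + D1 − P0) / P0 = (63.82 + 1.29 − 66.12) / 66.12 = -1.01 / 66.12 = -1.5275%
MRP = 8.47% − 1.96% = 6.51%
CAPM required = R_f + β·MRP = 1.96% + 0.363 × 6.51% = 4.32313%
α = realised − required = -1.5275% − 4.32313% = -5.85%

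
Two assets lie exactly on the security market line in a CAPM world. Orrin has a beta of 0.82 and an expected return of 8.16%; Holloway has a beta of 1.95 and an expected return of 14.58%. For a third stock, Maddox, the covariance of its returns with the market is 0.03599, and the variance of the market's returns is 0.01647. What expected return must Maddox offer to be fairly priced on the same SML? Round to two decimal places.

15.92%

MRP = (14.58% − 8.16%) / (1.95 − 0.82) = 5.6814%
R_f = 8.16% − 0.82 × 5.6814% = 3.5013%
β_Maddox = Cov / Var(R_m) = 0.03599 / 0.01647 = 2.1852
E(R_Maddox) = R_f + β × MRP = 3.5013% + 2.1852 × 5.6814% = 15.92%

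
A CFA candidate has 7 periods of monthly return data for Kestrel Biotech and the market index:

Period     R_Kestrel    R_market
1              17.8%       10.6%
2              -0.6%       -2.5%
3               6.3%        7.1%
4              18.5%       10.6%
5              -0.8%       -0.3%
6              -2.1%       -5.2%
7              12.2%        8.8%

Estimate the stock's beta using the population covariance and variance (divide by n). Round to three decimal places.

Mean R_i = (17.8 − 0.6 + 6.3 + 18.5 − 0.8 − 2.1 + 12.2) / 7 = 7.3286%
Mean R_m = (10.6 − 2.5 + 7.1 + 10.6 − 0.3 − 5.2 + 8.8) / 7 = 4.1571%
Σ(R_i − R̄_i)(R_m − R̄_m) = 336.2686  ⇒  Cov = 336.2686 / 7 = 48.0384
Σ(R_m − R̄_m)² = 264.9771  ⇒  Var(R_m) = 264.9771 / 7 = 37.8539
β = Cov / Var(R_m) = 48.0384 / 37.8539 = 1.2690

1.269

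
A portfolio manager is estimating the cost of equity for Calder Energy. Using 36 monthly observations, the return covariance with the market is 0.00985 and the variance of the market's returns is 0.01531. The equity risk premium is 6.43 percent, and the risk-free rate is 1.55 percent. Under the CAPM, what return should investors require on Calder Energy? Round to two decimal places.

β = Cov(R_i, R_m) / Var(R_m) = 0.00985 / 0.01531 = 0.6434
E(R) = R_f + β × MRP = 1.55% + 0.6434 × 6.43% = 5.69%

5.69%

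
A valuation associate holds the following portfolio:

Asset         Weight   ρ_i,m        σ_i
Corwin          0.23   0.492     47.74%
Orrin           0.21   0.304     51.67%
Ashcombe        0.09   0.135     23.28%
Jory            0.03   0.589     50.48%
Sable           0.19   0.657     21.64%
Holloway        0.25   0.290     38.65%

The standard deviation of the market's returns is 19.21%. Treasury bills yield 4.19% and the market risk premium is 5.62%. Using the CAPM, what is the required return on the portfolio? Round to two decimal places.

β_Corwin = 0.492 × 47.74% / 19.21% = 1.2227
β_Orrin = 0.304 × 51.67% / 19.21% = 0.8177
β_Ashcombe = 0.135 × 23.28% / 19.21% = 0.1636
β_Jory = 0.589 × 50.48% / 19.21% = 1.5478
β_Sable = 0.657 × 21.64% / 19.21% = 0.7401
β_Holloway = 0.290 × 38.65% / 19.21% = 0.5835
β_P = Σ w_i β_i = 0.23×1.2227 + 0.21×0.8177 + 0.09×0.1636 + 0.03×1.5478 + 0.19×0.7401 + 0.25×0.5835 = 0.8006
E(R_P) = R_f + β_P × MRP = 4.19% + 0.8006 × 5.62% = 8.69%

8.69%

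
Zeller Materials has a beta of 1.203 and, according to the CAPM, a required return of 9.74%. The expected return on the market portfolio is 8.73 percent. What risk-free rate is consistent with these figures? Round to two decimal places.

E(R) = R_f + β(E(R_m) − R_f) = R_f(1 − β) + β·E(R_m)
9.74% = R_f × (1 − 1.203) + 1.203 × 8.73%
9.74% = R_f × -0.203 + 10.50219%
R_f = (9.74% − 10.50219%) / -0.203 = 3.75%

3.75%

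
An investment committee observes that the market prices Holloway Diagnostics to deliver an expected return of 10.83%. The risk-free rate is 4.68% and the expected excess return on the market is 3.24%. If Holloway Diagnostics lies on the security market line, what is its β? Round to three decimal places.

1.898

β = (E(R) − R_f) / MRP = (10.83% − 4.68%) / 3.24% = 6.15% / 3.24% = 1.898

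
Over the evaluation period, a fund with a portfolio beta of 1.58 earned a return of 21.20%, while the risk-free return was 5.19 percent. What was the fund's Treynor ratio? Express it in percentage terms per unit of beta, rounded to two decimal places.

10.13%

Treynor = (R_P − R_f) / β_P = (21.20% − 5.19%) / 1.5800 = 16.01% / 1.5800 = 10.13%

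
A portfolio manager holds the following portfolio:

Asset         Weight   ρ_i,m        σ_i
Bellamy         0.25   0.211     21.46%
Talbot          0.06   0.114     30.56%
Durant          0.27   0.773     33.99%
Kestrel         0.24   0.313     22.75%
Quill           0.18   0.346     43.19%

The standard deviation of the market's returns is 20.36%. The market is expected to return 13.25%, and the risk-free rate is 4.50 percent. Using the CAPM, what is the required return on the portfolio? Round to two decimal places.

β_Bellamy = 0.211 × 21.46% / 20.36% = 0.2224
β_Talbot = 0.114 × 30.56% / 20.36% = 0.1711
β_Durant = 0.773 × 33.99% / 20.36% = 1.2905
β_Kestrel = 0.313 × 22.75% / 20.36% = 0.3497
β_Quill = 0.346 × 43.19% / 20.36% = 0.7340
β_P = Σ w_i β_i = 0.25×0.2224 + 0.06×0.1711 + 0.27×1.2905 + 0.24×0.3497 + 0.18×0.7340 = 0.6303
MRP = 13.25% − 4.50% = 8.75%
E(R_P) = R_f + β_P × MRP = 4.50% + 0.6303 × 8.75% = 10.02%

10.02%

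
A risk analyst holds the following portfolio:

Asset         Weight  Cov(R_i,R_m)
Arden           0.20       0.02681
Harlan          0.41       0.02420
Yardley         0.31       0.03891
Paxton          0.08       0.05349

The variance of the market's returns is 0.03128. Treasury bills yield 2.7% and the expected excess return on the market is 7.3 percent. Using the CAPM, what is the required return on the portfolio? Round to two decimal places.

10.08%

β_Arden = 0.02681 / 0.03128 = 0.8571
β_Harlan = 0.02420 / 0.03128 = 0.7737
β_Yardley = 0.03891 / 0.03128 = 1.2439
β_Paxton = 0.05349 / 0.03128 = 1.7100
β_P = Σ w_i β_i = 0.20×0.8571 + 0.41×0.7737 + 0.31×1.2439 + 0.08×1.7100 = 1.0110
E(R_P) = R_f + β_P × MRP = 2.7% + 1.0110 × 7.3% = 10.08%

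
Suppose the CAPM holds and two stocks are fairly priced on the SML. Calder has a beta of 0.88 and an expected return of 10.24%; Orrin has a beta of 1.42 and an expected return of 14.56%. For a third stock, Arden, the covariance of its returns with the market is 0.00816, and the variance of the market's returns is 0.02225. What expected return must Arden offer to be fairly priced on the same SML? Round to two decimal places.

6.13%

MRP = (14.56% − 10.24%) / (1.42 − 0.88) = 8.0000%
R_f = 10.24% − 0.88 × 8.0000% = 3.2000%
β_Arden = Cov / Var(R_m) = 0.00816 / 0.02225 = 0.3667
E(R_Arden) = R_f + β × MRP = 3.2000% + 0.3667 × 8.0000% = 6.13%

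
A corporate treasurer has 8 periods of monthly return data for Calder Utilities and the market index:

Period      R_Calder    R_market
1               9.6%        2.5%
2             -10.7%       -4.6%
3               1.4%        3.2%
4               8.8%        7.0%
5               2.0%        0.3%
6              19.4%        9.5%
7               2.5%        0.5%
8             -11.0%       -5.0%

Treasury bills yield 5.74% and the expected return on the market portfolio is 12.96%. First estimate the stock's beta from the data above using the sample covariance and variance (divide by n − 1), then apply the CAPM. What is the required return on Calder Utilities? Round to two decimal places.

Mean R_i = (9.6 − 10.7 + 1.4 + 8.8 + 2.0 + 19.4 + 2.5 − 11.0) / 8 = 2.7500%
Mean R_m = (2.5 − 4.6 + 3.2 + 7.0 + 0.3 + 9.5 + 0.5 − 5.0) / 8 = 1.6750%
Σ(R_i − R̄_i)(R_m − R̄_m) = 343.6000  ⇒  Cov = 343.6000 / 7 = 49.0857
Σ(R_m − R̄_m)² = 179.7950  ⇒  Var(R_m) = 179.7950 / 7 = 25.6850
β = Cov / Var(R_m) = 49.0857 / 25.6850 = 1.9111
MRP = 12.96% − 5.74% = 7.22%
E(R) = R_f + β × MRP = 5.74% + 1.9111 × 7.22% = 19.54%

19.54%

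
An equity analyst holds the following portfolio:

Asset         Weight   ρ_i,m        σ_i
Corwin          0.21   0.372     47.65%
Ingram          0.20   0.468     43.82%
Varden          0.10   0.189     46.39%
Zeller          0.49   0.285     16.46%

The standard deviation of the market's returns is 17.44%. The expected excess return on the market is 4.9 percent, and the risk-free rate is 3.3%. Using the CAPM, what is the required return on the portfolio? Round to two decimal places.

β_Corwin = 0.372 × 47.65% / 17.44% = 1.0164
β_Ingram = 0.468 × 43.82% / 17.44% = 1.1759
β_Varden = 0.189 × 46.39% / 17.44% = 0.5027
β_Zeller = 0.285 × 16.46% / 17.44% = 0.2690
β_P = Σ w_i β_i = 0.21×1.0164 + 0.20×1.1759 + 0.10×0.5027 + 0.49×0.2690 = 0.6307
E(R_P) = R_f + β_P × MRP = 3.3% + 0.6307 × 4.9% = 6.39%

6.39%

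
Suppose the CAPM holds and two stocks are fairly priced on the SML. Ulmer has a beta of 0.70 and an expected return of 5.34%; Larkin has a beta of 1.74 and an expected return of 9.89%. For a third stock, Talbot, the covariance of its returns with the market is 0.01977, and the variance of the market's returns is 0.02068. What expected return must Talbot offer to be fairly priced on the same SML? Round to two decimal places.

6.46%

MRP = (9.89% − 5.34%) / (1.74 − 0.70) = 4.3750%
R_f = 5.34% − 0.70 × 4.3750% = 2.2775%
β_Talbot = Cov / Var(R_m) = 0.01977 / 0.02068 = 0.9560
E(R_Talbot) = R_f + β × MRP = 2.2775% + 0.9560 × 4.3750% = 6.46%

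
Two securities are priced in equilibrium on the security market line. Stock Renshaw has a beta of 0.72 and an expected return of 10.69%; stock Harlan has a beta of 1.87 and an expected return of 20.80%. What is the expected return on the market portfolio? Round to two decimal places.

13.15%

Both satisfy E(R) = R_f + β·MRP, so the slope of the SML is
MRP = (20.80% − 10.69%) / (1.87 − 0.72) = 10.11% / 1.15 = 8.7913%
R_f = E(R_Renshaw) − β_Renshaw·MRP = 10.69% − 0.72 × 8.7913% = 4.3603%
E(R_m) = R_f + MRP = 4.3603% + 8.7913% = 13.15%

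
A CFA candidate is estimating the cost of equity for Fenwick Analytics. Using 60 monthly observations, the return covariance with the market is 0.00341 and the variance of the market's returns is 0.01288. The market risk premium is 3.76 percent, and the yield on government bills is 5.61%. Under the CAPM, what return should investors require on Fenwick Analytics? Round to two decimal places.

β = Cov(R_i, R_m) / Var(R_m) = 0.00341 / 0.01288 = 0.2648
E(R) = R_f + β × MRP = 5.61% + 0.2648 × 3.76% = 6.61%

6.61%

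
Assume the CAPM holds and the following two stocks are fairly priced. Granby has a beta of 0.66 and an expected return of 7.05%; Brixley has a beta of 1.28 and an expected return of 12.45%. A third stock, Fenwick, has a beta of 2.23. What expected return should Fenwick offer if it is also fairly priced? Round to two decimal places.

20.72%

MRP (SML slope) = (12.45% − 7.05%) / (1.28 − 0.66) = 5.40% / 0.62 = 8.7097%
R_f (intercept) = 7.05% − 0.66 × 8.7097% = 1.3016%
E(R_Fenwick) = R_f + β × MRP = 1.3016% + 2.23 × 8.7097% = 20.72%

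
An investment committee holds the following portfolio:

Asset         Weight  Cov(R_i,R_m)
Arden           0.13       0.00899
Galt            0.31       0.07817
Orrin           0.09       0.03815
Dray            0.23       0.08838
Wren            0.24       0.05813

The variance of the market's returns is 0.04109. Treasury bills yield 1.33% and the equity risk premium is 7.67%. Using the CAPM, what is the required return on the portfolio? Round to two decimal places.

13.11%

β_Arden = 0.00899 / 0.04109 = 0.2188
β_Galt = 0.07817 / 0.04109 = 1.9024
β_Orrin = 0.03815 / 0.04109 = 0.9284
β_Dray = 0.08838 / 0.04109 = 2.1509
β_Wren = 0.05813 / 0.04109 = 1.4147
β_P = Σ w_i β_i = 0.13×0.2188 + 0.31×1.9024 + 0.09×0.9284 + 0.23×2.1509 + 0.24×1.4147 = 1.5360
E(R_P) = R_f + β_P × MRP = 1.33% + 1.5360 × 7.67% = 13.11%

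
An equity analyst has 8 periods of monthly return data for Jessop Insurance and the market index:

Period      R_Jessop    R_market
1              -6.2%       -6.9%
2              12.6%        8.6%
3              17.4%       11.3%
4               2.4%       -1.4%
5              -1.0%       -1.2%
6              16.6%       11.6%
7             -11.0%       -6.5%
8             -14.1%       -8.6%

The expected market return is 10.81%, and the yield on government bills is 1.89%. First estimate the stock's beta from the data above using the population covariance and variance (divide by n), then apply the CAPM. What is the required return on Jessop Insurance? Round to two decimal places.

Mean R_i = (-6.2 + 12.6 + 17.4 + 2.4 − 1.0 + 16.6 − 11.0 − 14.1) / 8 = 2.0875%
Mean R_m = (-6.9 + 8.6 + 11.3 − 1.4 − 1.2 + 11.6 − 6.5 − 8.6) / 8 = 0.8625%
Σ(R_i − R̄_i)(R_m − R̄_m) = 716.5163  ⇒  Cov = 716.5163 / 8 = 89.5645
Σ(R_m − R̄_m)² = 497.4788  ⇒  Var(R_m) = 497.4788 / 8 = 62.1849
β = Cov / Var(R_m) = 89.5645 / 62.1849 = 1.4403
MRP = 10.81% − 1.89% = 8.92%
E(R) = R_f + β × MRP = 1.89% + 1.4403 × 8.92% = 14.74%

14.74%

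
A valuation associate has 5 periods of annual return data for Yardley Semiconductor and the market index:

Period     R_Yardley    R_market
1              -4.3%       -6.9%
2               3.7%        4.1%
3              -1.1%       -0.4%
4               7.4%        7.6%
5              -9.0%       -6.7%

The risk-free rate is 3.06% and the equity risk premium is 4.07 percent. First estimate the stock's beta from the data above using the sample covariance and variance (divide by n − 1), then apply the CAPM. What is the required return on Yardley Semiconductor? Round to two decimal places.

Mean R_i = (-4.3 + 3.7 − 1.1 + 7.4 − 9.0) / 5 = -0.6600%
Mean R_m = (-6.9 + 4.1 − 0.4 + 7.6 − 6.7) / 5 = -0.4600%
Σ(R_i − R̄_i)(R_m − R̄_m) = 160.3020  ⇒  Cov = 160.3020 / 4 = 40.0755
Σ(R_m − R̄_m)² = 166.1720  ⇒  Var(R_m) = 166.1720 / 4 = 41.5430
β = Cov / Var(R_m) = 40.0755 / 41.5430 = 0.9647
E(R) = R_f + β × MRP = 3.06% + 0.9647 × 4.07% = 6.99%

6.99%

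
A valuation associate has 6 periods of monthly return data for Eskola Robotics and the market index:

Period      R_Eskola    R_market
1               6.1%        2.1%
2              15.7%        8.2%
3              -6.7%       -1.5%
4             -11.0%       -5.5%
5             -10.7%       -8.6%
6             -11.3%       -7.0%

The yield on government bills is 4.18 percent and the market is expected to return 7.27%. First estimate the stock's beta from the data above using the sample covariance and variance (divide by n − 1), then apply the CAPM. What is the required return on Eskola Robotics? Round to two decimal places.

Mean R_i = (6.1 + 15.7 − 6.7 − 11.0 − 10.7 − 11.3) / 6 = -2.9833%
Mean R_m = (2.1 + 8.2 − 1.5 − 5.5 − 8.6 − 7.0) / 6 = -2.0500%
Σ(R_i − R̄_i)(R_m − R̄_m) = 346.5250  ⇒  Cov = 346.5250 / 5 = 69.3050
Σ(R_m − R̄_m)² = 201.8950  ⇒  Var(R_m) = 201.8950 / 5 = 40.3790
β = Cov / Var(R_m) = 69.3050 / 40.3790 = 1.7164
MRP = 7.27% − 4.18% = 3.09%
E(R) = R_f + β × MRP = 4.18% + 1.7164 × 3.09% = 9.48%

9.48%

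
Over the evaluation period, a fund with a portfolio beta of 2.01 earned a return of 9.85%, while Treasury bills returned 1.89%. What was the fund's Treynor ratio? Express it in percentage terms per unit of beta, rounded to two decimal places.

Treynor = (R_P − R_f) / β_P = (9.85% − 1.89%) / 2.0100 = 7.96% / 2.0100 = 3.96%

3.96%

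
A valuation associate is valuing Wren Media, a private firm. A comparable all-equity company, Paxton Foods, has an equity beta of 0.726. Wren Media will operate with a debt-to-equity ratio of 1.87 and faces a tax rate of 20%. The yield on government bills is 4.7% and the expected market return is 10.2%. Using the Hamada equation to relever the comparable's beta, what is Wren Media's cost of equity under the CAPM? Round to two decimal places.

β_L = β_U × [1 + (1 − t)(D/E)] = 0.726 × [1 + (1 − 0.20) × 1.87]
    = 0.726 × [1 + 0.80 × 1.87] = 0.726 × 2.4960 = 1.8121
MRP = 10.2% − 4.7% = 5.50%
E(R) = R_f + β_L × MRP = 4.7% + 1.8121 × 5.5% = 14.67%

14.67%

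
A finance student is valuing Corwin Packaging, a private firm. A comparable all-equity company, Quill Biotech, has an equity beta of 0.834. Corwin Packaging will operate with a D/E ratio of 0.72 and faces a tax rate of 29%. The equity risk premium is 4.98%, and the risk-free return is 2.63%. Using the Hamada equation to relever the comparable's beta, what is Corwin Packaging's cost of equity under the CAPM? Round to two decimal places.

8.91%

β_L = β_U × [1 + (1 − t)(D/E)] = 0.834 × [1 + (1 − 0.29) × 0.72]
    = 0.834 × [1 + 0.71 × 0.72] = 0.834 × 1.5112 = 1.2603
E(R) = R_f + β_L × MRP = 2.63% + 1.2603 × 4.98% = 8.91%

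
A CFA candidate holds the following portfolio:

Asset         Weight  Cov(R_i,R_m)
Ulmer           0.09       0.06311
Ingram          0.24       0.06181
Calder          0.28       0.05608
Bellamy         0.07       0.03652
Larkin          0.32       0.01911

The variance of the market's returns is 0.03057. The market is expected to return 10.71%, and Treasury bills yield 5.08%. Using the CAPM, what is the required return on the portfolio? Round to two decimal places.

13.35%

β_Ulmer = 0.06311 / 0.03057 = 2.0644
β_Ingram = 0.06181 / 0.03057 = 2.0219
β_Calder = 0.05608 / 0.03057 = 1.8345
β_Bellamy = 0.03652 / 0.03057 = 1.1946
β_Larkin = 0.01911 / 0.03057 = 0.6251
β_P = Σ w_i β_i = 0.09×2.0644 + 0.24×2.0219 + 0.28×1.8345 + 0.07×1.1946 + 0.32×0.6251 = 1.4684
MRP = 10.71% − 5.08% = 5.63%
E(R_P) = R_f + β_P × MRP = 5.08% + 1.4684 × 5.63% = 13.35%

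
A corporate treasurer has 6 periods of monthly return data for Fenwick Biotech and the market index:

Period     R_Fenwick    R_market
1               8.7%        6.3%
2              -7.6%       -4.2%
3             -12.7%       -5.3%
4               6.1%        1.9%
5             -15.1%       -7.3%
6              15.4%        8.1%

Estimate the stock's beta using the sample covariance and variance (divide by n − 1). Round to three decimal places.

Mean R_i = (8.7 − 7.6 − 12.7 + 6.1 − 15.1 + 15.4) / 6 = -0.8667%
Mean R_m = (6.3 − 4.2 − 5.3 + 1.9 − 7.3 + 8.1) / 6 = -0.0833%
Σ(R_i − R̄_i)(R_m − R̄_m) = 400.1667  ⇒  Cov = 400.1667 / 5 = 80.0333
Σ(R_m − R̄_m)² = 207.8883  ⇒  Var(R_m) = 207.8883 / 5 = 41.5777
β = Cov / Var(R_m) = 80.0333 / 41.5777 = 1.9249

1.925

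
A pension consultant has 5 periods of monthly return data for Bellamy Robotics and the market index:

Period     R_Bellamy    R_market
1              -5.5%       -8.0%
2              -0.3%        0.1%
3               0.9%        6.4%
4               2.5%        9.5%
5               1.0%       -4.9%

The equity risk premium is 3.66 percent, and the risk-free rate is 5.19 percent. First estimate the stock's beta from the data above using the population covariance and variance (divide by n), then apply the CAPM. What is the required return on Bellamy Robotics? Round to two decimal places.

6.36%

Mean R_i = (-5.5 − 0.3 + 0.9 + 2.5 + 1.0) / 5 = -0.2800%
Mean R_m = (-8.0 + 0.1 + 6.4 + 9.5 − 4.9) / 5 = 0.6200%
Σ(R_i − R̄_i)(R_m − R̄_m) = 69.4480  ⇒  Cov = 69.4480 / 5 = 13.8896
Σ(R_m − R̄_m)² = 217.3080  ⇒  Var(R_m) = 217.3080 / 5 = 43.4616
β = Cov / Var(R_m) = 13.8896 / 43.4616 = 0.3196
E(R) = R_f + β × MRP = 5.19% + 0.3196 × 3.66% = 6.36%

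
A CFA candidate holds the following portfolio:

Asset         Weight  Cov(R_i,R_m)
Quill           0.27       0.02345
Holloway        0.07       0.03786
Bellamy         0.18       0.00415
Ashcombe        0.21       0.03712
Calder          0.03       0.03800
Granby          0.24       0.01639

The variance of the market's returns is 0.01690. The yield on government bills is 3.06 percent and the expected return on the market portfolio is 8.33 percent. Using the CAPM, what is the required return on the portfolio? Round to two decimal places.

β_Quill = 0.02345 / 0.01690 = 1.3876
β_Holloway = 0.03786 / 0.01690 = 2.2402
β_Bellamy = 0.00415 / 0.01690 = 0.2456
β_Ashcombe = 0.03712 / 0.01690 = 2.1964
β_Calder = 0.03800 / 0.01690 = 2.2485
β_Granby = 0.01639 / 0.01690 = 0.9698
β_P = Σ w_i β_i = 0.27×1.3876 + 0.07×2.2402 + 0.18×0.2456 + 0.21×2.1964 + 0.03×2.2485 + 0.24×0.9698 = 1.3371
MRP = 8.33% − 3.06% = 5.27%
E(R_P) = R_f + β_P × MRP = 3.06% + 1.3371 × 5.27% = 10.11%

10.11%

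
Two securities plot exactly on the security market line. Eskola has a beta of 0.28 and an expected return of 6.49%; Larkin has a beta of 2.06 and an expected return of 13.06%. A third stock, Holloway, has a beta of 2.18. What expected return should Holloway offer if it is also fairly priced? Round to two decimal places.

13.50%

MRP (SML slope) = (13.06% − 6.49%) / (2.06 − 0.28) = 6.57% / 1.78 = 3.6910%
R_f (intercept) = 6.49% − 0.28 × 3.6910% = 5.4565%
E(R_Holloway) = R_f + β × MRP = 5.4565% + 2.18 × 3.6910% = 13.50%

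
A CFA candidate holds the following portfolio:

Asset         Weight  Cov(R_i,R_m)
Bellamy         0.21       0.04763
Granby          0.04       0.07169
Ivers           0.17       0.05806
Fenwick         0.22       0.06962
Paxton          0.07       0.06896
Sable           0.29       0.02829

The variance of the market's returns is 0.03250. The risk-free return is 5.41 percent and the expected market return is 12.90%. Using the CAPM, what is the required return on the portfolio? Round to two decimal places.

β_Bellamy = 0.04763 / 0.03250 = 1.4655
β_Granby = 0.07169 / 0.03250 = 2.2058
β_Ivers = 0.05806 / 0.03250 = 1.7865
β_Fenwick = 0.06962 / 0.03250 = 2.1422
β_Paxton = 0.06896 / 0.03250 = 2.1218
β_Sable = 0.02829 / 0.03250 = 0.8705
β_P = Σ w_i β_i = 0.21×1.4655 + 0.04×2.2058 + 0.17×1.7865 + 0.22×2.1422 + 0.07×2.1218 + 0.29×0.8705 = 1.5719
MRP = 12.90% − 5.41% = 7.49%
E(R_P) = R_f + β_P × MRP = 5.41% + 1.5719 × 7.49% = 17.18%

17.18%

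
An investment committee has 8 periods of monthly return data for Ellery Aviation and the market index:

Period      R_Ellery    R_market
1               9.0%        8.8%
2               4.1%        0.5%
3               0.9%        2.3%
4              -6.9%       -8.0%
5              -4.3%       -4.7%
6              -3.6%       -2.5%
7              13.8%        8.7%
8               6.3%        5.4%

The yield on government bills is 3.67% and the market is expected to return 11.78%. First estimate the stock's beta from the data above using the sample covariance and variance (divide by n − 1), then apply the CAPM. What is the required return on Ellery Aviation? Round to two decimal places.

Mean R_i = (9.0 + 4.1 + 0.9 − 6.9 − 4.3 − 3.6 + 13.8 + 6.3) / 8 = 2.4125%
Mean R_m = (8.8 + 0.5 + 2.3 − 8.0 − 4.7 − 2.5 + 8.7 + 5.4) / 8 = 1.3125%
Σ(R_i − R̄_i)(R_m − R̄_m) = 296.4788  ⇒  Cov = 296.4788 / 7 = 42.3541
Σ(R_m − R̄_m)² = 266.3888  ⇒  Var(R_m) = 266.3888 / 7 = 38.0555
β = Cov / Var(R_m) = 42.3541 / 38.0555 = 1.1130
MRP = 11.78% − 3.67% = 8.11%
E(R) = R_f + β × MRP = 3.67% + 1.1130 × 8.11% = 12.70%

12.70%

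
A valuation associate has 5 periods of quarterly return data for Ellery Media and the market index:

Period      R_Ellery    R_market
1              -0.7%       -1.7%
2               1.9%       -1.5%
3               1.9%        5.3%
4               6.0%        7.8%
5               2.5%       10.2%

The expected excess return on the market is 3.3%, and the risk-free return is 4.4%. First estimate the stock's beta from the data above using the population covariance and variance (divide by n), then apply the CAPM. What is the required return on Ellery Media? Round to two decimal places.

5.36%

Mean R_i = (-0.7 + 1.9 + 1.9 + 6.0 + 2.5) / 5 = 2.3200%
Mean R_m = (-1.7 − 1.5 + 5.3 + 7.8 + 10.2) / 5 = 4.0200%
Σ(R_i − R̄_i)(R_m − R̄_m) = 34.0780  ⇒  Cov = 34.0780 / 5 = 6.8156
Σ(R_m − R̄_m)² = 117.3080  ⇒  Var(R_m) = 117.3080 / 5 = 23.4616
β = Cov / Var(R_m) = 6.8156 / 23.4616 = 0.2905
E(R) = R_f + β × MRP = 4.4% + 0.2905 × 3.3% = 5.36%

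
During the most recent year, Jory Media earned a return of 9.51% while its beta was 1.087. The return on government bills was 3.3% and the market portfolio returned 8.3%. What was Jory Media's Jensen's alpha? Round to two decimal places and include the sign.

+0.78%

Market excess return = 8.3% − 3.3% = 5.00%
CAPM benchmark = R_f + β(R_m − R_f) = 3.3% + 1.087 × 5.0% = 8.7350%
α = actual − benchmark = 9.51% − 8.7350% = +0.78%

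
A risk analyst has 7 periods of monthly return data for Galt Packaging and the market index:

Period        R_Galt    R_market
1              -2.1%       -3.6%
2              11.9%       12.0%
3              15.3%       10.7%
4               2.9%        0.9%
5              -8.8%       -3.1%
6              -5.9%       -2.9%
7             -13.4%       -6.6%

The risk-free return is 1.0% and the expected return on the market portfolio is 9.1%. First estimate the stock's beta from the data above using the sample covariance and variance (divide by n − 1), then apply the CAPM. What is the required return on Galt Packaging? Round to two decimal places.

Mean R_i = (-2.1 + 11.9 + 15.3 + 2.9 − 8.8 − 5.9 − 13.4) / 7 = -0.0143%
Mean R_m = (-3.6 + 12.0 + 10.7 + 0.9 − 3.1 − 2.9 − 6.6) / 7 = 1.0571%
Σ(R_i − R̄_i)(R_m − R̄_m) = 449.6157  ⇒  Cov = 449.6157 / 6 = 74.9360
Σ(R_m − R̄_m)² = 326.0171  ⇒  Var(R_m) = 326.0171 / 6 = 54.3362
β = Cov / Var(R_m) = 74.9360 / 54.3362 = 1.3791
MRP = 9.1% − 1.0% = 8.10%
E(R) = R_f + β × MRP = 1.0% + 1.3791 × 8.1% = 12.17%

12.17%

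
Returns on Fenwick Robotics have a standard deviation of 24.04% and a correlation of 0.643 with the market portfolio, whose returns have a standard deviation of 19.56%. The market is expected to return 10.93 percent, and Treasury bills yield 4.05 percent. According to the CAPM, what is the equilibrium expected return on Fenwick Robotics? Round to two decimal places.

β = ρ × σ_i / σ_m = 0.643 × 24.04% / 19.56% = 0.7903
MRP = 10.93% − 4.05% = 6.88%
E(R) = 4.05% + 0.7903 × 6.88% = 9.49%

9.49%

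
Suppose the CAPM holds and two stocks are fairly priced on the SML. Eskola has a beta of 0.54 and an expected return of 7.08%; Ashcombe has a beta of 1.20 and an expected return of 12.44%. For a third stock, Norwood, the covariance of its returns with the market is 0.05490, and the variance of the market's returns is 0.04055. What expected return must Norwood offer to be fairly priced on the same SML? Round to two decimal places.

MRP = (12.44% − 7.08%) / (1.20 − 0.54) = 8.1212%
R_f = 7.08% − 0.54 × 8.1212% = 2.6946%
β_Norwood = Cov / Var(R_m) = 0.05490 / 0.04055 = 1.3539
E(R_Norwood) = R_f + β × MRP = 2.6946% + 1.3539 × 8.1212% = 13.69%

13.69%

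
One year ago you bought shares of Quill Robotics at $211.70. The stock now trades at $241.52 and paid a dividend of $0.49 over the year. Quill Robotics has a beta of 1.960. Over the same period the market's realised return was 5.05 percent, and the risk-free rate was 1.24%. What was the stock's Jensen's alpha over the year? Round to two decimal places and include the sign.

Realised HPR = (P1 + D1 − P0) / P0 = (241.52 + 0.49 − 211.70) / 211.70 = 30.31 / 211.70 = 14.3174%
MRP = 5.05% − 1.24% = 3.81%
CAPM required = R_f + β·MRP = 1.24% + 1.960 × 3.81% = 8.70760%
α = realised − required = 14.3174% − 8.70760% = +5.61%

+5.61%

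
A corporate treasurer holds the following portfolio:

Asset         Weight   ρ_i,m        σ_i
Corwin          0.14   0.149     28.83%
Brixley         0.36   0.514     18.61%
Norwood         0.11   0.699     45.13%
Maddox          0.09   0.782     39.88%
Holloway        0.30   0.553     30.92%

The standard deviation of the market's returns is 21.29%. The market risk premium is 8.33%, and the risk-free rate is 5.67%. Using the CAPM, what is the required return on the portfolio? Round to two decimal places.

11.72%

β_Corwin = 0.149 × 28.83% / 21.29% = 0.2018
β_Brixley = 0.514 × 18.61% / 21.29% = 0.4493
β_Norwood = 0.699 × 45.13% / 21.29% = 1.4817
β_Maddox = 0.782 × 39.88% / 21.29% = 1.4648
β_Holloway = 0.553 × 30.92% / 21.29% = 0.8031
β_P = Σ w_i β_i = 0.14×0.2018 + 0.36×0.4493 + 0.11×1.4817 + 0.09×1.4648 + 0.30×0.8031 = 0.7257
E(R_P) = R_f + β_P × MRP = 5.67% + 0.7257 × 8.33% = 11.72%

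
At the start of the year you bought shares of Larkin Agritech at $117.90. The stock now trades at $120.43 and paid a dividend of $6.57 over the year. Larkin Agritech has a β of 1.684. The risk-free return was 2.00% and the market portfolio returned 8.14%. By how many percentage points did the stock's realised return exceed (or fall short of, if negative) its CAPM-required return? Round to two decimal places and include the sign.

-4.62%

Realised HPR = (P1 + D1 − P0) / P0 = (120.43 + 6.57 − 117.90) / 117.90 = 9.10 / 117.90 = 7.7184%
MRP = 8.14% − 2.00% = 6.14%
CAPM required = R_f + β·MRP = 2.00% + 1.684 × 6.14% = 12.33976%
α = realised − required = 7.7184% − 12.33976% = -4.62%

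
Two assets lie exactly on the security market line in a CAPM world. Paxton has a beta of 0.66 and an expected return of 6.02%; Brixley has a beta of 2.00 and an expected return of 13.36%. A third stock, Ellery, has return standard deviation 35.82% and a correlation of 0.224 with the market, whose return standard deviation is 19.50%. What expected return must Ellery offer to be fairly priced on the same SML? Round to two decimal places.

4.66%

MRP = (13.36% − 6.02%) / (2.00 − 0.66) = 5.4776%
R_f = 6.02% − 0.66 × 5.4776% = 2.4048%
β_Ellery = ρ·σ_i/σ_m = 0.224 × 35.82 / 19.50 = 0.4115
E(R_Ellery) = R_f + β × MRP = 2.4048% + 0.4115 × 5.4776% = 4.66%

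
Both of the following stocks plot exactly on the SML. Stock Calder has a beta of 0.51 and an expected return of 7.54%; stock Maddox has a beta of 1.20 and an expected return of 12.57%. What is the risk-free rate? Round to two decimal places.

3.82%

Both satisfy E(R) = R_f + β·MRP, so the slope of the SML is
MRP = (12.57% − 7.54%) / (1.20 − 0.51) = 5.03% / 0.69 = 7.2899%
R_f = E(R_Calder) − β_Calder·MRP = 7.54% − 0.51 × 7.2899% = 3.8222%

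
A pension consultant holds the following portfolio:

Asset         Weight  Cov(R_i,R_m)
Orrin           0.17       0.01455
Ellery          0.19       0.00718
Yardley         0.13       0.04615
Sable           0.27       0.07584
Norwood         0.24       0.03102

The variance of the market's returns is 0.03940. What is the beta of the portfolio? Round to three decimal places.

β_Orrin = 0.01455 / 0.03940 = 0.3693
β_Ellery = 0.00718 / 0.03940 = 0.1822
β_Yardley = 0.04615 / 0.03940 = 1.1713
β_Sable = 0.07584 / 0.03940 = 1.9249
β_Norwood = 0.03102 / 0.03940 = 0.7873
β_P = Σ w_i β_i = 0.17×0.3693 + 0.19×0.1822 + 0.13×1.1713 + 0.27×1.9249 + 0.24×0.7873 = 0.9583

0.958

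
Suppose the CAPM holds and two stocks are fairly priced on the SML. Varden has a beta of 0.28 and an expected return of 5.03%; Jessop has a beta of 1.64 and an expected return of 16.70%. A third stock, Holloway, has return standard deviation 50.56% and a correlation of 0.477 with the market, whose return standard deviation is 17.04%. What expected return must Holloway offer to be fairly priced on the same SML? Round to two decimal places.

MRP = (16.70% − 5.03%) / (1.64 − 0.28) = 8.5809%
R_f = 5.03% − 0.28 × 8.5809% = 2.6273%
β_Holloway = ρ·σ_i/σ_m = 0.477 × 50.56 / 17.04 = 1.4153
E(R_Holloway) = R_f + β × MRP = 2.6273% + 1.4153 × 8.5809% = 14.77%

14.77%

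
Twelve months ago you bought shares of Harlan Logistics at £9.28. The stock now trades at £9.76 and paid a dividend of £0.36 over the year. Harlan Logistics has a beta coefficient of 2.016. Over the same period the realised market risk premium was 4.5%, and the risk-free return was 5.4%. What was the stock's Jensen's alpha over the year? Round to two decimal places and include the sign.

-5.42%

Realised HPR = (P1 + D1 − P0) / P0 = (9.76 + 0.36 − 9.28) / 9.28 = 0.84 / 9.28 = 9.0517%
CAPM required = R_f + β·MRP = 5.4% + 2.016 × 4.5% = 14.4720%
α = realised − required = 9.0517% − 14.4720% = -5.42%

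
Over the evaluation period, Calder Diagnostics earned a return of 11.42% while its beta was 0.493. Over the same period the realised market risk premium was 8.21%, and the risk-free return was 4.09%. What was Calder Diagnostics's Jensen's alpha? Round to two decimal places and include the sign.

CAPM benchmark = R_f + β(R_m − R_f) = 4.09% + 0.493 × 8.21% = 8.13753%
α = actual − benchmark = 11.42% − 8.13753% = +3.28%

+3.28%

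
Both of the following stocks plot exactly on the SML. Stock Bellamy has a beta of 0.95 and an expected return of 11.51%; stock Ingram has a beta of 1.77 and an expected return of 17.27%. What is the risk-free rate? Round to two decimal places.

4.84%

Both satisfy E(R) = R_f + β·MRP, so the slope of the SML is
MRP = (17.27% − 11.51%) / (1.77 − 0.95) = 5.76% / 0.82 = 7.0244%
R_f = E(R_Bellamy) − β_Bellamy·MRP = 11.51% − 0.95 × 7.0244% = 4.8368%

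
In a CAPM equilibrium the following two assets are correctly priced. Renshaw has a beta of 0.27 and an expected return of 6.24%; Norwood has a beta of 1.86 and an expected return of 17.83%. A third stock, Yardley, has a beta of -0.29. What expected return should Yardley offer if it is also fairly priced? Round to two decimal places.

MRP (SML slope) = (17.83% − 6.24%) / (1.86 − 0.27) = 11.59% / 1.59 = 7.2893%
R_f (intercept) = 6.24% − 0.27 × 7.2893% = 4.2719%
E(R_Yardley) = R_f + β × MRP = 4.2719% + -0.29 × 7.2893% = 2.16%

2.16%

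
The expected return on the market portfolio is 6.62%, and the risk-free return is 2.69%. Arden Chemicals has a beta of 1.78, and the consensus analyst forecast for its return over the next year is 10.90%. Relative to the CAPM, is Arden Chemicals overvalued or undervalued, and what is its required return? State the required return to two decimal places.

Undervalued; required return 9.69%

MRP = 6.62% − 2.69% = 3.93%
Required return = R_f + β·MRP = 2.69% + 1.78 × 3.93% = 9.69%
Forecast 10.90% > required 9.69% → the stock plots above the SML → undervalued.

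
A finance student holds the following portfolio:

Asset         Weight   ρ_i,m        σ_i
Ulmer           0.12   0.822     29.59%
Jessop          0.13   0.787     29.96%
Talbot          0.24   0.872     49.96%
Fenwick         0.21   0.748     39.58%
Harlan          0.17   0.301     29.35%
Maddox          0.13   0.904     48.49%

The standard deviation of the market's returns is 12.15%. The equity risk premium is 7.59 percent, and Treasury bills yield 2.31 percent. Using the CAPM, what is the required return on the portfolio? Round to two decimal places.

β_Ulmer = 0.822 × 29.59% / 12.15% = 2.0019
β_Jessop = 0.787 × 29.96% / 12.15% = 1.9406
β_Talbot = 0.872 × 49.96% / 12.15% = 3.5856
β_Fenwick = 0.748 × 39.58% / 12.15% = 2.4367
β_Harlan = 0.301 × 29.35% / 12.15% = 0.7271
β_Maddox = 0.904 × 48.49% / 12.15% = 3.6078
β_P = Σ w_i β_i = 0.12×2.0019 + 0.13×1.9406 + 0.24×3.5856 + 0.21×2.4367 + 0.17×0.7271 + 0.13×3.6078 = 2.4574
E(R_P) = R_f + β_P × MRP = 2.31% + 2.4574 × 7.59% = 20.96%

20.96%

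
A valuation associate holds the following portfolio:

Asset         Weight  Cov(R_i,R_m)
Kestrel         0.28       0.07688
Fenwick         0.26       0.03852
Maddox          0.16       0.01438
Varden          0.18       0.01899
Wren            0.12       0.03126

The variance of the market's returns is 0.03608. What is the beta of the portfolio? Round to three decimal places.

β_Kestrel = 0.07688 / 0.03608 = 2.1308
β_Fenwick = 0.03852 / 0.03608 = 1.0676
β_Maddox = 0.01438 / 0.03608 = 0.3986
β_Varden = 0.01899 / 0.03608 = 0.5263
β_Wren = 0.03126 / 0.03608 = 0.8664
β_P = Σ w_i β_i = 0.28×2.1308 + 0.26×1.0676 + 0.16×0.3986 + 0.18×0.5263 + 0.12×0.8664 = 1.1367

1.137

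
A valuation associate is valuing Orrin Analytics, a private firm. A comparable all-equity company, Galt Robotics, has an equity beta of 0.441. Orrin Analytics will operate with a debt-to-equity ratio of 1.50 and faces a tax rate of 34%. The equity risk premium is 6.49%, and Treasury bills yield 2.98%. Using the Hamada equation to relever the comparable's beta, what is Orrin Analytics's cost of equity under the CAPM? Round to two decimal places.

8.68%

β_L = β_U × [1 + (1 − t)(D/E)] = 0.441 × [1 + (1 − 0.34) × 1.50]
    = 0.441 × [1 + 0.66 × 1.50] = 0.441 × 1.9900 = 0.8776
E(R) = R_f + β_L × MRP = 2.98% + 0.8776 × 6.49% = 8.68%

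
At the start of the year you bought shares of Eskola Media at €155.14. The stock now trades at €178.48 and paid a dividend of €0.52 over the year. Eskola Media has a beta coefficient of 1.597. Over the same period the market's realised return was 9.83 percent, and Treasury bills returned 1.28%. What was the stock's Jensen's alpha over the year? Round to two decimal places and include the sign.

Realised HPR = (P1 + D1 − P0) / P0 = (178.48 + 0.52 − 155.14) / 155.14 = 23.86 / 155.14 = 15.3797%
MRP = 9.83% − 1.28% = 8.55%
CAPM required = R_f + β·MRP = 1.28% + 1.597 × 8.55% = 14.93435%
α = realised − required = 15.3797% − 14.93435% = +0.45%

+0.45%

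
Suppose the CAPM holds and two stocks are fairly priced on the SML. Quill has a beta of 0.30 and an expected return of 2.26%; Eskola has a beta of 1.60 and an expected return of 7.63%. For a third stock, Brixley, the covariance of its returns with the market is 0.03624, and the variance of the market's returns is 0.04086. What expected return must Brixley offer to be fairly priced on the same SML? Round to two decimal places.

MRP = (7.63% − 2.26%) / (1.60 − 0.30) = 4.1308%
R_f = 2.26% − 0.30 × 4.1308% = 1.0208%
β_Brixley = Cov / Var(R_m) = 0.03624 / 0.04086 = 0.8869
E(R_Brixley) = R_f + β × MRP = 1.0208% + 0.8869 × 4.1308% = 4.68%

4.68%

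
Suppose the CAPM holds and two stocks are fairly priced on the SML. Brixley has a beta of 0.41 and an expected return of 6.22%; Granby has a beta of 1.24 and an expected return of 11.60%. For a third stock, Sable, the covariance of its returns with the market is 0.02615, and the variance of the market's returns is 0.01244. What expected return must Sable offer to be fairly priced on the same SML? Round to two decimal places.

MRP = (11.60% − 6.22%) / (1.24 − 0.41) = 6.4819%
R_f = 6.22% − 0.41 × 6.4819% = 3.5624%
β_Sable = Cov / Var(R_m) = 0.02615 / 0.01244 = 2.1021
E(R_Sable) = R_f + β × MRP = 3.5624% + 2.1021 × 6.4819% = 17.19%

17.19%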